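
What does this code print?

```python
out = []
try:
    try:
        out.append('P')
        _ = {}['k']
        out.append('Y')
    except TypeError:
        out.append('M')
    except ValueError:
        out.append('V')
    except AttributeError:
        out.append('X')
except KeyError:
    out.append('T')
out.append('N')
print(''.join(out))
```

Execution trace: 'P' (try body) → 'T' (outer except KeyError) → 'N' (after the try/except). Output: PTN

Answer: PTN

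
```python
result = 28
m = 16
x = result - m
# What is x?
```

Trace:
`result = 28` → result = 28
`m = 16` → m = 16
`x = result - m` → x = 12
So x = 12

Answer: 12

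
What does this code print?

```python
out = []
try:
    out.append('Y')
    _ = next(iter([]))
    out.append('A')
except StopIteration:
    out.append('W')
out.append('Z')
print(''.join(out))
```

Execution trace: 'Y' (try body) → 'W' (except StopIteration) → 'Z' (after the try/except). Output: YWZ

Answer: YWZ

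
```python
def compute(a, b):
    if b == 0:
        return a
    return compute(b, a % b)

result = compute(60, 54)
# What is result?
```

compute(60, 54) -> compute(54, 6) -> compute(6, 0) -> 6

Answer: 6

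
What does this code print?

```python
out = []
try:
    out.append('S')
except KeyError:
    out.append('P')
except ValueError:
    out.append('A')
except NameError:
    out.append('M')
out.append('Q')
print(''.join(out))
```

Execution trace: 'S' (try body, no exception) → 'Q' (after the try/except). Output: SQ

Answer: SQ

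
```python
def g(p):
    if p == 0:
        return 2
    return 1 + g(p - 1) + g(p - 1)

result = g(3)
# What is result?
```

g(p) = 1 + 2·g(p-1), g(0)=2. Closed form: (2+1)·2^3 - 1 = 23.

Answer: 23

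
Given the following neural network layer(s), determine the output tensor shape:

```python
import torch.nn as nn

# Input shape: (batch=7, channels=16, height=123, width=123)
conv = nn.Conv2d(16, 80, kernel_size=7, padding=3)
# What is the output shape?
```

Input: (7, 16, 123, 123) -> Output: (7, 80, 123, 123)

Answer: (7, 80, 123, 123)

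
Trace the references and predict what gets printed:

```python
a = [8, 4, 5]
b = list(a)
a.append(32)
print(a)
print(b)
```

Key concept: list() constructor creates copy.
Step by step:
`a = [8, 4, 5]` → a = [8, 4, 5]
`b = list(a)` → b = [8, 4, 5]
`a.append(32)` → a = [8, 4, 5, 32]
`print(a)` → prints [8, 4, 5, 32]
`print(b)` → prints [8, 4, 5]

Answer:
[8, 4, 5, 32]
[8, 4, 5]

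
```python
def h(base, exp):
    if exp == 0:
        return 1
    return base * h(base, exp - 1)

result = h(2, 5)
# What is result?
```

h(2, 5) = 2 * 2 * 2 * 2 * 2 = 32

Answer: 32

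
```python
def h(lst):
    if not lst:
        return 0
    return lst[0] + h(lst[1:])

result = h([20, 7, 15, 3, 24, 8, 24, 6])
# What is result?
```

20 + 7 + 15 + 3 + 24 + 8 + 24 + 6 + 0 = 107

Answer: 107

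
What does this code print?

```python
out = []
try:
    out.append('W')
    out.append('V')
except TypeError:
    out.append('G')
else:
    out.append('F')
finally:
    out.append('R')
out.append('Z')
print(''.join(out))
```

Execution trace: 'W' (try body) → 'V' (try body, no exception) → 'F' (else) → 'R' (finally) → 'Z' (after the try/except). Output: WVFRZ

Answer: WVFRZ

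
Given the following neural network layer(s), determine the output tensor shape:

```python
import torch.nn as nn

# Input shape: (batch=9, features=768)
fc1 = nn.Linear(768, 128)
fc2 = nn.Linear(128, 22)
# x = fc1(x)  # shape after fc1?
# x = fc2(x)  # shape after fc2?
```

Input: (9, 768) -> after fc1: (9, 128) -> Output: (9, 22)

Answer: (9, 22)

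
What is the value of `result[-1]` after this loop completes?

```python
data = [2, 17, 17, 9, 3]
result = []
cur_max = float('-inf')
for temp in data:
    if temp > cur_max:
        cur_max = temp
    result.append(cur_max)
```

Running max ends at 17
`result` takes the values: [] → [2] → [2, 17] → [2, 17, 17] → [2, 17, 17, 17] → [2, 17, 17, 17, 17]
So `result[-1]` = 17

Answer: 17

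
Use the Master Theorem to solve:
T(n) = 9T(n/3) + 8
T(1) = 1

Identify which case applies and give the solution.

a=9, b=3, f(n)=8. log_3(9) = 2. Since c=0 < 2, Case 1 applies: T(n) = Θ(n^log_b(a)) = O(n^2).

Answer: O(n^2) - Case 1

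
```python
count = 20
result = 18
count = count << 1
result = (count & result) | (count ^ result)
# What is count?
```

Trace:
`count = 20` → count = 20
`result = 18` → result = 18
`count = count << 1` → count = 40
`result = (count & result) | (count ^ result)` → result = 58
So count = 40

Answer: 40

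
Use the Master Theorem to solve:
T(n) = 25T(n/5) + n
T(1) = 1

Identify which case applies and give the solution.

a=25, b=5, f(n)=n. log_5(25) = 2. Since c=1 < 2, Case 1 applies: T(n) = Θ(n^log_b(a)) = O(n^2).

Answer: O(n^2) - Case 1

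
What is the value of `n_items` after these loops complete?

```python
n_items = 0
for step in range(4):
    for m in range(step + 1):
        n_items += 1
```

Triangle: 1 + 2 + ... + 4
`n_items` takes the values: 0 → 1 → 2 → 3 → 4 → 5 → 6 → 7 → 8 → 9 → 10

Answer: 10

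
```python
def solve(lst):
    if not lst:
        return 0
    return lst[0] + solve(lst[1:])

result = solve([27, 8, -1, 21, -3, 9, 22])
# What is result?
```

27 + 8 + (-1) + 21 + (-3) + 9 + 22 + 0 = 83

Answer: 83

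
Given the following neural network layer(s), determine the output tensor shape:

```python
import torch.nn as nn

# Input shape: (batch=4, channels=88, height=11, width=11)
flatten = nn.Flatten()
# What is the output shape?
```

Input: (4, 88, 11, 11) -> Output: (4, 10648)

Answer: (4, 10648)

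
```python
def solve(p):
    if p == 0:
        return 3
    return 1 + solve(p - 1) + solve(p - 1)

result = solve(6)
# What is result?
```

solve(p) = 1 + 2·solve(p-1), solve(0)=3. Closed form: (3+1)·2^6 - 1 = 255.

Answer: 255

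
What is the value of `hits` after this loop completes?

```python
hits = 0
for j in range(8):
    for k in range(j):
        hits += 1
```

Triangle number: 0+1+2+...+7
`hits` takes the values: 0 → 1 → 2 → 3 → 4 → 5 → 6 → 7 → 8 → 9 → 10 → 11 → 12 → 13 → 14 → 15 → 16 → 17 → 18 → 19 → 20 → 21 → 22 → 23 → 24 → 25 → 26 → 27 → 28

Answer: 28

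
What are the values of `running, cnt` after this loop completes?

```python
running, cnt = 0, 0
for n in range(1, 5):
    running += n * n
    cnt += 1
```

Sum of squares and count
`running, cnt` takes the values: (0, 0) → (1, 0) → (1, 1) → (5, 1) → (5, 2) → (14, 2) → (14, 3) → (30, 3) → (30, 4)

Answer: 30, 4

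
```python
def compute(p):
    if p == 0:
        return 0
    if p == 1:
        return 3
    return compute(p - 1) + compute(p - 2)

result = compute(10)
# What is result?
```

Build up from base cases: compute(0)=0, compute(1)=3, compute(2)=3, compute(3)=6, compute(4)=9, compute(5)=15, compute(6)=24, ..., compute(10)=165

Answer: 165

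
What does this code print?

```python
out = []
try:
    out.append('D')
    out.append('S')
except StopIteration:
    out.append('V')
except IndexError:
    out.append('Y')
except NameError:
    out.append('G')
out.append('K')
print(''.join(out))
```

Execution trace: 'D' (try body) → 'S' (try body, no exception) → 'K' (after the try/except). Output: DSK

Answer: DSK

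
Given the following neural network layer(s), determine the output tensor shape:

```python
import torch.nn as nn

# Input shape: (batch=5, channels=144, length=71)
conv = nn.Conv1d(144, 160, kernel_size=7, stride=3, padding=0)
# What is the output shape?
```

Input: (5, 144, 71) -> Output: (5, 160, 22)

Answer: (5, 160, 22)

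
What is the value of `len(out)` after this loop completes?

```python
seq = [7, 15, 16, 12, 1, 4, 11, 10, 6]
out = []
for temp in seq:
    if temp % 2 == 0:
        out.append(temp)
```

Count even numbers in [7, 15, 16, 12, 1, 4, 11, 10, 6]
`out` takes the values: [] → [16] → [16, 12] → [16, 12, 4] → [16, 12, 4, 10] → [16, 12, 4, 10, 6]
So `len(out)` = 5

Answer: 5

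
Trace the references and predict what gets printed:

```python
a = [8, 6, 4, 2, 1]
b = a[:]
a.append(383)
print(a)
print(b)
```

Key concept: slice [:] creates copy.
Step by step:
`a = [8, 6, 4, 2, 1]` → a = [8, 6, 4, 2, 1]
`b = a[:]` → b = [8, 6, 4, 2, 1]
`a.append(383)` → a = [8, 6, 4, 2, 1, 383]
`print(a)` → prints [8, 6, 4, 2, 1, 383]
`print(b)` → prints [8, 6, 4, 2, 1]

Answer:
[8, 6, 4, 2, 1, 383]
[8, 6, 4, 2, 1]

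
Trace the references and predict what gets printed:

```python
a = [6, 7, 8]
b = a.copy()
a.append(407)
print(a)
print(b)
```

Key concept: list.copy() creates independent copy.
Step by step:
`a = [6, 7, 8]` → a = [6, 7, 8]
`b = a.copy()` → b = [6, 7, 8]
`a.append(407)` → a = [6, 7, 8, 407]
`print(a)` → prints [6, 7, 8, 407]
`print(b)` → prints [6, 7, 8]

Answer:
[6, 7, 8, 407]
[6, 7, 8]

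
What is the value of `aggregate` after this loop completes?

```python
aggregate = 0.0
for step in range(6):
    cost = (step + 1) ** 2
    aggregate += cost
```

Sum of squared losses 1² + 2² + ... + 6²
`aggregate` takes the values: 0.0 → 1.0 → 5.0 → 14.0 → 30.0 → 55.0 → 91.0

Answer: 91.0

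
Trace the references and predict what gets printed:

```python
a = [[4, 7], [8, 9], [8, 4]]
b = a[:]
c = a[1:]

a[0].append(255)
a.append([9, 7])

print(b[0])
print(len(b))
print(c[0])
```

Key concept: slice with nested mutation.
Step by step:
`a = [[4, 7], [8, 9], [8, 4]]` → a = [[4, 7], [8, 9], [8, 4]]
`b = a[:]` → b = [[4, 7], [8, 9], [8, 4]]
`c = a[1:]` → c = [[8, 9], [8, 4]]
`a[0].append(255)` → a = [[4, 7, 255], [8, 9], [8, 4]]; b = [[4, 7, 255], [8, 9], [8, 4]]
`a.append([9, 7])` → a = [[4, 7, 255], [8, 9], [8, 4], [9, 7]]
`print(b[0])` → prints [4, 7, 255]
`print(len(b))` → prints 3
`print(c[0])` → prints [8, 9]

Answer:
[4, 7, 255]
3
[8, 9]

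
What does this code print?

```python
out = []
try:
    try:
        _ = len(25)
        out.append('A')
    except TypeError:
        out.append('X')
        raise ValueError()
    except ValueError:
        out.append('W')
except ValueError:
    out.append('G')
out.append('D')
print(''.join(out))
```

Execution trace: 'X' (inner except TypeError) → 'G' (outer except ValueError) → 'D' (after the try/except). Output: XGD

Answer: XGD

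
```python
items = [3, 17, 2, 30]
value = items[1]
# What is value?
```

Trace:
`items = [3, 17, 2, 30]` → items = [3, 17, 2, 30]
`value = items[1]` → value = 17
So value = 17

Answer: 17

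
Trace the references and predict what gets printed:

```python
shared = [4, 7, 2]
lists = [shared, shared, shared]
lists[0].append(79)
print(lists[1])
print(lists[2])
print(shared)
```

Key concept: list of same reference.
Step by step:
`shared = [4, 7, 2]` → shared = [4, 7, 2]
`lists = [shared, shared, shared]` → lists = [[4, 7, 2], [4, 7, 2], [4, 7, 2]]
`lists[0].append(79)` → shared = [4, 7, 2, 79]; lists = [[4, 7, 2, 79], [4, 7, 2, 79], [4, 7, 2, 79]]
`print(lists[1])` → prints [4, 7, 2, 79]
`print(lists[2])` → prints [4, 7, 2, 79]
`print(shared)` → prints [4, 7, 2, 79]

Answer:
[4, 7, 2, 79]
[4, 7, 2, 79]
[4, 7, 2, 79]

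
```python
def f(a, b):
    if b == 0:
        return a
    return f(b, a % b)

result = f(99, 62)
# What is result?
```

f(99, 62) -> f(62, 37) -> f(37, 25) -> f(25, 12) -> f(12, 1) -> f(1, 0) -> 1

Answer: 1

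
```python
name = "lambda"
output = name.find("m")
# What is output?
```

Trace:
`name = "lambda"` → name = 'lambda'
`output = name.find("m")` → output = 2
So output = 2

Answer: 2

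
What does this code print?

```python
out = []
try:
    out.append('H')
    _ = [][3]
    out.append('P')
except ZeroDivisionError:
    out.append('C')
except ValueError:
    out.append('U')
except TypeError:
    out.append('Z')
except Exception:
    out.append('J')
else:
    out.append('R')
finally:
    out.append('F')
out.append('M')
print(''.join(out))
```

Execution trace: 'H' (try body) → 'J' (except Exception) → 'F' (finally) → 'M' (after the try/except). Output: HJFM

Answer: HJFM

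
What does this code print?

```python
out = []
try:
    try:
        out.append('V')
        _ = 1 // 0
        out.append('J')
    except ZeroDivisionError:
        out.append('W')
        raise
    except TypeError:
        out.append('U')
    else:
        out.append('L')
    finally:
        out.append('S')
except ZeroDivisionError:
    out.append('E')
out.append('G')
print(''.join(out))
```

Execution trace: 'V' (inner try body) → 'W' (inner except ZeroDivisionError) → 'S' (inner finally) → 'E' (outer except ZeroDivisionError) → 'G' (after the try/except). Output: VWSEG

Answer: VWSEG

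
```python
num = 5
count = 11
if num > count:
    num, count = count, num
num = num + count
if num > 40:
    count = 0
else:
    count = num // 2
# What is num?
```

Trace:
`num = 5` → num = 5
`count = 11` → count = 11
`if num > count: ...` → num > count is False → no variable changes
`num = num + count` → num = 16
`if num > 40: ...` → num > 40 is False, take else branch → count = 8
So num = 16

Answer: 16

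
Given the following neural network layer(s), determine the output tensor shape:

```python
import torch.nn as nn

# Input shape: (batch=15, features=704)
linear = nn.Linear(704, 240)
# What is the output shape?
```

Input: (15, 704) -> Output: (15, 240)

Answer: (15, 240)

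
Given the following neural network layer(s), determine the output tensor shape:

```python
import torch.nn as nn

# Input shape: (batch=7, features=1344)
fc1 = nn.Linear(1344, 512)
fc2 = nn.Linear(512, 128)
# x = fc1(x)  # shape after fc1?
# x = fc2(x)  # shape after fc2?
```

Input: (7, 1344) -> after fc1: (7, 512) -> Output: (7, 128)

Answer: (7, 128)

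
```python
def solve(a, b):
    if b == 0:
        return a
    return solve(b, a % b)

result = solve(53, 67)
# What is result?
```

solve(53, 67) -> solve(67, 53) -> solve(53, 14) -> solve(14, 11) -> solve(11, 3) -> solve(3, 2) -> solve(2, 1) -> solve(1, 0) -> 1

Answer: 1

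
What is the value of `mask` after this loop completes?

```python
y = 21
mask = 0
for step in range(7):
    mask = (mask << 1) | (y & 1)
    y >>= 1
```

Reverse lowest 7 bits of 21
`mask` takes the values: 0 → 1 → 2 → 5 → 10 → 21 → 42 → 84

Answer: 84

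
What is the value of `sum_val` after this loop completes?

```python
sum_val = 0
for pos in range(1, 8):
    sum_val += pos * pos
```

Sum of squares 1² to 7² = 140
`sum_val` takes the values: 0 → 1 → 5 → 14 → 30 → 55 → 91 → 140

Answer: 140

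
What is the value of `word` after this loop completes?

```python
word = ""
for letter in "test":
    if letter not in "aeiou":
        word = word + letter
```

Remove vowels from 'test'
`word` takes the values: "" → "t" → "ts" → "tst"

Answer: "tst"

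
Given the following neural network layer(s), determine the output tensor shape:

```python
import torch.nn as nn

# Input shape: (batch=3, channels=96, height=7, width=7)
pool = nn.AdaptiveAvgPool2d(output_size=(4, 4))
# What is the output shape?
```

Input: (3, 96, 7, 7) -> Output: (3, 96, 4, 4)

Answer: (3, 96, 4, 4)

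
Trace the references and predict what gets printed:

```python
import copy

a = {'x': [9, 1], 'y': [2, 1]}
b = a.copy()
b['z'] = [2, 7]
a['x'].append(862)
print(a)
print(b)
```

Key concept: shallow copy of dict with mutable values.
Step by step:
`a = {'x': [9, 1], 'y': [2, 1]}` → a = {'x': [9, 1], 'y': [2, 1]}
`b = a.copy()` → b = {'x': [9, 1], 'y': [2, 1]}
`b['z'] = [2, 7]` → b = {'x': [9, 1], 'y': [2, 1], 'z': [2, 7]}
`a['x'].append(862)` → a = {'x': [9, 1, 862], 'y': [2, 1]}; b = {'x': [9, 1, 862], 'y': [2, 1], 'z': [2, 7]}
`print(a)` → prints {'x': [9, 1, 862], 'y': [2, 1]}
`print(b)` → prints {'x': [9, 1, 862], 'y': [2, 1], 'z': [2, 7]}

Answer:
{'x': [9, 1, 862], 'y': [2, 1]}
{'x': [9, 1, 862], 'y': [2, 1], 'z': [2, 7]}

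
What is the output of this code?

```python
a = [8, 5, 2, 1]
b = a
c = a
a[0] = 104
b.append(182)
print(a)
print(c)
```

Key concept: multiple aliases.
Step by step:
`a = [8, 5, 2, 1]` → a = [8, 5, 2, 1]
`b = a` → b = [8, 5, 2, 1] (same object as a)
`c = a` → c = [8, 5, 2, 1] (same object as a, b)
`a[0] = 104` → a = [104, 5, 2, 1] (same object as b, c); b = [104, 5, 2, 1] (same object as a, c); c = [104, 5, 2, 1] (same object as a, b)
`b.append(182)` → a = [104, 5, 2, 1, 182] (same object as b, c); b = [104, 5, 2, 1, 182] (same object as a, c); c = [104, 5, 2, 1, 182] (same object as a, b)
`print(a)` → prints [104, 5, 2, 1, 182]
`print(c)` → prints [104, 5, 2, 1, 182]

Answer:
[104, 5, 2, 1, 182]
[104, 5, 2, 1, 182]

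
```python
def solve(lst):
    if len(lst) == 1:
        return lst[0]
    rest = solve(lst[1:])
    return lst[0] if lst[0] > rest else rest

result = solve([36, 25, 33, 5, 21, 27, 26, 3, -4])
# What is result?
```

Recursive max over [36, 25, 33, 5, 21, 27, 26, 3, -4] = 36

Answer: 36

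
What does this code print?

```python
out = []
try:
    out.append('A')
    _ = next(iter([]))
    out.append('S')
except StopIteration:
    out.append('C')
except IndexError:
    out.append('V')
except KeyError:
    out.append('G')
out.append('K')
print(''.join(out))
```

Execution trace: 'A' (try body) → 'C' (except StopIteration) → 'K' (after the try/except). Output: ACK

Answer: ACK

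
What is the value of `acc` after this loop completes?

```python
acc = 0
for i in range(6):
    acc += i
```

Sum of 0 to 5 = 15
`acc` takes the values: 0 → 1 → 3 → 6 → 10 → 15

Answer: 15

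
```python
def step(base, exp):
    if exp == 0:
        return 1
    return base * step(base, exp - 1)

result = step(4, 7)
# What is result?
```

step(4, 7) = 4 * 4 * 4 * 4 * 4 * 4 * 4 = 16384

Answer: 16384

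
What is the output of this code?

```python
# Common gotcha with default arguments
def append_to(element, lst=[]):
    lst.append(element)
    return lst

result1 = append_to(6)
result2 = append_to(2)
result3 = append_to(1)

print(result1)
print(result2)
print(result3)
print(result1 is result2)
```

Key concept: mutable default argument gotcha.
Step by step:
`result1 = append_to(6)` → result1 = [6]
`result2 = append_to(2)` → result1 = [6, 2] (same object as result2); result2 = [6, 2] (same object as result1)
`result3 = append_to(1)` → result1 = [6, 2, 1] (same object as result2, result3); result2 = [6, 2, 1] (same object as result1, result3); result3 = [6, 2, 1] (same object as result1, result2)
`print(result1)` → prints [6, 2, 1]
`print(result2)` → prints [6, 2, 1]
`print(result3)` → prints [6, 2, 1]
`print(result1 is result2)` → prints True

Answer:
[6, 2, 1]
[6, 2, 1]
[6, 2, 1]
True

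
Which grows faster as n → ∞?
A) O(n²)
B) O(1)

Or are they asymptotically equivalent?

O(n²) vs O(1): Higher order terms dominate.

Answer: A) O(n²) grows faster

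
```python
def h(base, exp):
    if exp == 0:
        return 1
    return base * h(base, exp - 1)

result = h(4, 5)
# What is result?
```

h(4, 5) = 4 * 4 * 4 * 4 * 4 = 1024

Answer: 1024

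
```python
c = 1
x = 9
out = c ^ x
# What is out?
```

Trace:
`c = 1` → c = 1
`x = 9` → x = 9
`out = c ^ x` → out = 8
So out = 8

Answer: 8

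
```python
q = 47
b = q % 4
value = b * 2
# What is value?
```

Trace:
`q = 47` → q = 47
`b = q % 4` → b = 3
`value = b * 2` → value = 6
So value = 6

Answer: 6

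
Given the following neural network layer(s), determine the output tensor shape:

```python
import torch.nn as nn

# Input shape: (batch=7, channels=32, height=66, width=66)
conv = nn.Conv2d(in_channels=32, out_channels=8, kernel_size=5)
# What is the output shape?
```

Input: (7, 32, 66, 66) -> Output: (7, 8, 62, 62)

Answer: (7, 8, 62, 62)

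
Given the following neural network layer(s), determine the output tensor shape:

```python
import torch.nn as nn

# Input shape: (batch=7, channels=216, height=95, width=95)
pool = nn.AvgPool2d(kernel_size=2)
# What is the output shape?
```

Input: (7, 216, 95, 95) -> Output: (7, 216, 47, 47)

Answer: (7, 216, 47, 47)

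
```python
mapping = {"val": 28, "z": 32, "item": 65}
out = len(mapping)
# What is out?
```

Trace:
`mapping = {"val": 28, "z": 32, "item": 65}` → mapping = {'val': 28, 'z': 32, 'item': 65}
`out = len(mapping)` → out = 3
So out = 3

Answer: 3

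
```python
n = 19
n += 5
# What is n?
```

Trace:
`n = 19` → n = 19
`n += 5` → n = 24
So n = 24

Answer: 24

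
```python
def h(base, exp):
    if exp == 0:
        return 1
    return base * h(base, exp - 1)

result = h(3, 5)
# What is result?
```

h(3, 5) = 3 * 3 * 3 * 3 * 3 = 243

Answer: 243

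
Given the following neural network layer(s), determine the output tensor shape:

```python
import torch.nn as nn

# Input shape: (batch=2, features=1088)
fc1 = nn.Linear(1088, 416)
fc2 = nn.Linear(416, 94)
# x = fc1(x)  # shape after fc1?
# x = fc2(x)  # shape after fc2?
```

Input: (2, 1088) -> after fc1: (2, 416) -> Output: (2, 94)

Answer: (2, 94)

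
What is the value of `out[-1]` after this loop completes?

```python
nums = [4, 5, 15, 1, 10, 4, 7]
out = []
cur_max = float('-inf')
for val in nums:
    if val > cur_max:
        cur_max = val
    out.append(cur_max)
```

Running max ends at 15
`out` takes the values: [] → [4] → [4, 5] → [4, 5, 15] → [4, 5, 15, 15] → [4, 5, 15, 15, 15] → [4, 5, 15, 15, 15, 15] → [4, 5, 15, 15, 15, 15, 15]
So `out[-1]` = 15

Answer: 15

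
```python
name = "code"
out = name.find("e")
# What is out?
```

Trace:
`name = "code"` → name = 'code'
`out = name.find("e")` → out = 3
So out = 3

Answer: 3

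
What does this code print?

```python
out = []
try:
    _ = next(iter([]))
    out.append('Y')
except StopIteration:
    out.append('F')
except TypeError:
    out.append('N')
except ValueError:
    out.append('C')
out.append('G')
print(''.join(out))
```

Execution trace: 'F' (except StopIteration) → 'G' (after the try/except). Output: FG

Answer: FG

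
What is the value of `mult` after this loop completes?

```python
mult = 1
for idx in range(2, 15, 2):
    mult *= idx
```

Product of even numbers 2 to 14
`mult` takes the values: 1 → 2 → 8 → 48 → 384 → 3840 → 46080 → 645120

Answer: 645120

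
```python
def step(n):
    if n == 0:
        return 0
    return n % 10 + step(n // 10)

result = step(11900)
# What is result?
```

Sum of digits of 11900: 0 + 0 + 9 + 1 + 1 = 11

Answer: 11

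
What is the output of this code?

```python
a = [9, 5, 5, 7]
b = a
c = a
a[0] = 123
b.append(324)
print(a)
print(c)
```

Key concept: multiple aliases.
Step by step:
`a = [9, 5, 5, 7]` → a = [9, 5, 5, 7]
`b = a` → b = [9, 5, 5, 7] (same object as a)
`c = a` → c = [9, 5, 5, 7] (same object as a, b)
`a[0] = 123` → a = [123, 5, 5, 7] (same object as b, c); b = [123, 5, 5, 7] (same object as a, c); c = [123, 5, 5, 7] (same object as a, b)
`b.append(324)` → a = [123, 5, 5, 7, 324] (same object as b, c); b = [123, 5, 5, 7, 324] (same object as a, c); c = [123, 5, 5, 7, 324] (same object as a, b)
`print(a)` → prints [123, 5, 5, 7, 324]
`print(c)` → prints [123, 5, 5, 7, 324]

Answer:
[123, 5, 5, 7, 324]
[123, 5, 5, 7, 324]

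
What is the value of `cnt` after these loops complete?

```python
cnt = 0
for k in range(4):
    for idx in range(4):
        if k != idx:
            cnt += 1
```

4² - 4 (exclude diagonal)
`cnt` takes the values: 0 → 1 → 2 → 3 → 4 → 5 → 6 → 7 → 8 → 9 → 10 → 11 → 12

Answer: 12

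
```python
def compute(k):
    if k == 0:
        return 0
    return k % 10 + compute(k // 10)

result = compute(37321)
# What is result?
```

Sum of digits of 37321: 1 + 2 + 3 + 7 + 3 = 16

Answer: 16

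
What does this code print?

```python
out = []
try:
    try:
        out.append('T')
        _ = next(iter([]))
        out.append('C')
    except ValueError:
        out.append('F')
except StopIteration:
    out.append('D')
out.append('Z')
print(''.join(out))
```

Execution trace: 'T' (try body) → 'D' (outer except StopIteration) → 'Z' (after the try/except). Output: TDZ

Answer: TDZ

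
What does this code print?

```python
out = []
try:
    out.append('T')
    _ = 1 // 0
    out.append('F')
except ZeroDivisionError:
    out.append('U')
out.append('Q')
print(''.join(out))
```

Execution trace: 'T' (try body) → 'U' (except ZeroDivisionError) → 'Q' (after the try/except). Output: TUQ

Answer: TUQ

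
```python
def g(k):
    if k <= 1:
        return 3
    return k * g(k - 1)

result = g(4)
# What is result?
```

g(4) = 4 * 3 * 2 * 3 = 72

Answer: 72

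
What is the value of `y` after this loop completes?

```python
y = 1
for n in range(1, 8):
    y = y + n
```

Start at 1, add 1 through 7
`y` takes the values: 1 → 2 → 4 → 7 → 11 → 16 → 22 → 29

Answer: 29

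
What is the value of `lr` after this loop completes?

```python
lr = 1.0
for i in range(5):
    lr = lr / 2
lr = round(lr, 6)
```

Halving LR 5 times: 1 / 2^5
`lr` takes the values: 1.0 → 0.5 → 0.25 → 0.125 → 0.0625 → 0.03125

Answer: 0.03125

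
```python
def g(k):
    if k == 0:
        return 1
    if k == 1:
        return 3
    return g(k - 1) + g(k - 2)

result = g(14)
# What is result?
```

Build up from base cases: g(0)=1, g(1)=3, g(2)=4, g(3)=7, g(4)=11, g(5)=18, g(6)=29, ..., g(14)=1364

Answer: 1364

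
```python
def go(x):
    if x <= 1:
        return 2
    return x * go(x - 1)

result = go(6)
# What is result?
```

go(6) = 6 * 5 * 4 * 3 * 2 * 2 = 1440

Answer: 1440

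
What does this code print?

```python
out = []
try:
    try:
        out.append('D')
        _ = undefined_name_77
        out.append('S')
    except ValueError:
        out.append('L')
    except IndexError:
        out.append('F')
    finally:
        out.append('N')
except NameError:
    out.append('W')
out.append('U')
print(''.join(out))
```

Execution trace: 'D' (inner try body) → 'N' (inner finally) → 'W' (outer except NameError) → 'U' (after the try/except). Output: DNWU

Answer: DNWU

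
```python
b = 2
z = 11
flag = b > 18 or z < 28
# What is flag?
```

Trace:
`b = 2` → b = 2
`z = 11` → z = 11
`flag = b > 18 or z < 28` → flag = True
So flag = True

Answer: True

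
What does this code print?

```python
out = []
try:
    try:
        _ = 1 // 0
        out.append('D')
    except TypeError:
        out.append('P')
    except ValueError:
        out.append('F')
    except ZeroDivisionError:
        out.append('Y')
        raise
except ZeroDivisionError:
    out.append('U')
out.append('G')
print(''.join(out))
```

Execution trace: 'Y' (inner except ZeroDivisionError) → 'U' (outer except ZeroDivisionError) → 'G' (after the try/except). Output: YUG

Answer: YUG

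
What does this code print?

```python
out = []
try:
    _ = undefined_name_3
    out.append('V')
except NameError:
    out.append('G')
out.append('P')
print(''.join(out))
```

Execution trace: 'G' (except NameError) → 'P' (after the try/except). Output: GP

Answer: GP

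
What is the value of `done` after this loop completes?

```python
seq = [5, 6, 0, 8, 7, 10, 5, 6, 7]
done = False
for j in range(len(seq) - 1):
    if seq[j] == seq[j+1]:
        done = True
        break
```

Check consecutive duplicates in [5, 6, 0, 8, 7, 10, 5, 6, 7]
`done` takes the values: False

Answer: False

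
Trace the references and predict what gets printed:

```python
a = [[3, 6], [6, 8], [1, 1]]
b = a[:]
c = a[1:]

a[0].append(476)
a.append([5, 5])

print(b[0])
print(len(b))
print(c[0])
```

Key concept: slice with nested mutation.
Step by step:
`a = [[3, 6], [6, 8], [1, 1]]` → a = [[3, 6], [6, 8], [1, 1]]
`b = a[:]` → b = [[3, 6], [6, 8], [1, 1]]
`c = a[1:]` → c = [[6, 8], [1, 1]]
`a[0].append(476)` → a = [[3, 6, 476], [6, 8], [1, 1]]; b = [[3, 6, 476], [6, 8], [1, 1]]
`a.append([5, 5])` → a = [[3, 6, 476], [6, 8], [1, 1], [5, 5]]
`print(b[0])` → prints [3, 6, 476]
`print(len(b))` → prints 3
`print(c[0])` → prints [6, 8]

Answer:
[3, 6, 476]
3
[6, 8]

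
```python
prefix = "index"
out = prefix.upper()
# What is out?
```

Trace:
`prefix = "index"` → prefix = 'index'
`out = prefix.upper()` → out = 'INDEX'
So out = 'INDEX'

Answer: 'INDEX'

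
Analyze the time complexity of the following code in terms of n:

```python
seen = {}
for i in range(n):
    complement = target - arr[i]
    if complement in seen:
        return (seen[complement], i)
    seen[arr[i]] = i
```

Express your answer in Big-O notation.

This is Two sum with hash map. Time complexity: O(n).

Answer: O(n)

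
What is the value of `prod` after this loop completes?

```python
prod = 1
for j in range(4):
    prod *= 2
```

2^4 = 16
`prod` takes the values: 1 → 2 → 4 → 8 → 16

Answer: 16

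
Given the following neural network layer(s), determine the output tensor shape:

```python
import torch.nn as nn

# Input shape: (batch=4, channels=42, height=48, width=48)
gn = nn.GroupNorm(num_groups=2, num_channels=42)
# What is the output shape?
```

Input: (4, 42, 48, 48) -> Output: (4, 42, 48, 48)

Answer: (4, 42, 48, 48)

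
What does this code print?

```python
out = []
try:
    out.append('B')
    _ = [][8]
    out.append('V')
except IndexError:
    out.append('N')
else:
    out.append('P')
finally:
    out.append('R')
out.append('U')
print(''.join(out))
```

Execution trace: 'B' (try body) → 'N' (except IndexError) → 'R' (finally) → 'U' (after the try/except). Output: BNRU

Answer: BNRU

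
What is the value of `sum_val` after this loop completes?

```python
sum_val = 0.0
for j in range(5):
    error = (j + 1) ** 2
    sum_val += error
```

Sum of squared losses 1² + 2² + ... + 5²
`sum_val` takes the values: 0.0 → 1.0 → 5.0 → 14.0 → 30.0 → 55.0

Answer: 55.0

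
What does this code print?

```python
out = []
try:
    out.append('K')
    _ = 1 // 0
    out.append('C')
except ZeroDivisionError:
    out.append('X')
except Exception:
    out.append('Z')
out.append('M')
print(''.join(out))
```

Execution trace: 'K' (try body) → 'X' (except ZeroDivisionError) → 'M' (after the try/except). Output: KXM

Answer: KXM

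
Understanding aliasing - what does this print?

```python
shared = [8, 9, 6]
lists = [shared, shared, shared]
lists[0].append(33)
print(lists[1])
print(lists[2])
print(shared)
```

Key concept: list of same reference.
Step by step:
`shared = [8, 9, 6]` → shared = [8, 9, 6]
`lists = [shared, shared, shared]` → lists = [[8, 9, 6], [8, 9, 6], [8, 9, 6]]
`lists[0].append(33)` → shared = [8, 9, 6, 33]; lists = [[8, 9, 6, 33], [8, 9, 6, 33], [8, 9, 6, 33]]
`print(lists[1])` → prints [8, 9, 6, 33]
`print(lists[2])` → prints [8, 9, 6, 33]
`print(shared)` → prints [8, 9, 6, 33]

Answer:
[8, 9, 6, 33]
[8, 9, 6, 33]
[8, 9, 6, 33]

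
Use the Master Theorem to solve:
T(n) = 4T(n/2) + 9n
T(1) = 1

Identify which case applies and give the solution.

a=4, b=2, f(n)=9n. log_2(4) = 2. Since c=1 < 2, Case 1 applies: T(n) = Θ(n^log_b(a)) = O(n^2).

Answer: O(n^2) - Case 1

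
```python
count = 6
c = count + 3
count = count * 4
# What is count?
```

Trace:
`count = 6` → count = 6
`c = count + 3` → c = 9
`count = count * 4` → count = 24
So count = 24

Answer: 24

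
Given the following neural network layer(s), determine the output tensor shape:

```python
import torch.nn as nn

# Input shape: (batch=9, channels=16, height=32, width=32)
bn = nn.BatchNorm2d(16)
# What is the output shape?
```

Input: (9, 16, 32, 32) -> Output: (9, 16, 32, 32)

Answer: (9, 16, 32, 32)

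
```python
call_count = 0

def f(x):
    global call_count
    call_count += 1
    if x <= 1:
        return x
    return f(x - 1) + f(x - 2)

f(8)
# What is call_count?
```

Calls(x) = 1 + Calls(x-1) + Calls(x-2); Calls(0)=Calls(1)=1. For x=8 this gives 67.

Answer: 67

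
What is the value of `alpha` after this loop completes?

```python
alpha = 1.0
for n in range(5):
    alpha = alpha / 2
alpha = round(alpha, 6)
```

Halving LR 5 times: 1 / 2^5
`alpha` takes the values: 1.0 → 0.5 → 0.25 → 0.125 → 0.0625 → 0.03125

Answer: 0.03125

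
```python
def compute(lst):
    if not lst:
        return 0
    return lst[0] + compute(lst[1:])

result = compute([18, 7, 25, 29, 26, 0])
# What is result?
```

18 + 7 + 25 + 29 + 26 + 0 + 0 = 105

Answer: 105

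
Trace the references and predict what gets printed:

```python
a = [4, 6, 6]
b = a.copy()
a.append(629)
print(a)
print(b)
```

Key concept: list.copy() creates independent copy.
Step by step:
`a = [4, 6, 6]` → a = [4, 6, 6]
`b = a.copy()` → b = [4, 6, 6]
`a.append(629)` → a = [4, 6, 6, 629]
`print(a)` → prints [4, 6, 6, 629]
`print(b)` → prints [4, 6, 6]

Answer:
[4, 6, 6, 629]
[4, 6, 6]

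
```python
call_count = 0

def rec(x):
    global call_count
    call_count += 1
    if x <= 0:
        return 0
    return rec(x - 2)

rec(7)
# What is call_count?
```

Linear recursion stepping by 2: 5 calls from x=7 down to ≤0.

Answer: 5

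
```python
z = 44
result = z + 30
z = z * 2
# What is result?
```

Trace:
`z = 44` → z = 44
`result = z + 30` → result = 74
`z = z * 2` → z = 88
So result = 74

Answer: 74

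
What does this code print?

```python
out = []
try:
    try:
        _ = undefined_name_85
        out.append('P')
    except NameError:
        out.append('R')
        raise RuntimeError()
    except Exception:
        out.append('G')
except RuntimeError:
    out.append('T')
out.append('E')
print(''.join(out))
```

Execution trace: 'R' (inner except NameError) → 'T' (outer except RuntimeError) → 'E' (after the try/except). Output: RTE

Answer: RTE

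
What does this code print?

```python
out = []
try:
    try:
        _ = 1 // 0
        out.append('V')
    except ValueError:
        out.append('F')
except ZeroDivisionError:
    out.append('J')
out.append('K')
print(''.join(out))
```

Execution trace: 'J' (outer except ZeroDivisionError) → 'K' (after the try/except). Output: JK

Answer: JK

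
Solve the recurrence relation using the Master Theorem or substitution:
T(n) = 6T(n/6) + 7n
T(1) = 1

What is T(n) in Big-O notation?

By Master Theorem: a=6, b=6, f(n)=7n. Since log_6(6) = 1 and f(n) = Θ(n^1), Case 2 applies. T(n) = O(n log n).

Answer: O(n log n)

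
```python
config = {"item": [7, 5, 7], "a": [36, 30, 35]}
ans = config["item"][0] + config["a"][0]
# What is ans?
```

Trace:
`config = {"item": [7, 5, 7], "a": [36, 30, 35]}` → config = {'item': [7, 5, 7], 'a': [36, 30, 35]}
`ans = config["item"][0] + config["a"][0]` → ans = 43
So ans = 43

Answer: 43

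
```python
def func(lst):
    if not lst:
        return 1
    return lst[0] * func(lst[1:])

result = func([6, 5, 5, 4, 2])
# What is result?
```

Product over [6, 5, 5, 4, 2] = 6 * 5 * 5 * 4 * 2 = 1200

Answer: 1200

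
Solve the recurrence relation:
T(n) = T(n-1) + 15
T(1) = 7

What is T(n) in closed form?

Unrolling: T(n) = T(1) + 15·(n-1) = 7 + 15(n-1) = 15n - 8.

Answer: T(n) = 15n - 8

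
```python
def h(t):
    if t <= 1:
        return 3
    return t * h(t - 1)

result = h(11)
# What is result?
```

h(11) = 11 * 10 * 9 * 8 * 7 * 6 * 5 * 4 * 3 * 2 * 3 = 119750400

Answer: 119750400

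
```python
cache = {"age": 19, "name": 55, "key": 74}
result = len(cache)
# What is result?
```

Trace:
`cache = {"age": 19, "name": 55, "key": 74}` → cache = {'age': 19, 'name': 55, 'key': 74}
`result = len(cache)` → result = 3
So result = 3

Answer: 3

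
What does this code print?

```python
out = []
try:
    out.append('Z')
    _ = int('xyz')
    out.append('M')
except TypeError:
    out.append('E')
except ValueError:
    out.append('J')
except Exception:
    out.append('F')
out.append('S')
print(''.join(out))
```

Execution trace: 'Z' (try body) → 'J' (except ValueError) → 'S' (after the try/except). Output: ZJS

Answer: ZJS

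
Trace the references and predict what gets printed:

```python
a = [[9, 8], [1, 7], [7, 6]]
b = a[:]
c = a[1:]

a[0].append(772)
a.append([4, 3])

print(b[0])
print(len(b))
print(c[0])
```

Key concept: slice with nested mutation.
Step by step:
`a = [[9, 8], [1, 7], [7, 6]]` → a = [[9, 8], [1, 7], [7, 6]]
`b = a[:]` → b = [[9, 8], [1, 7], [7, 6]]
`c = a[1:]` → c = [[1, 7], [7, 6]]
`a[0].append(772)` → a = [[9, 8, 772], [1, 7], [7, 6]]; b = [[9, 8, 772], [1, 7], [7, 6]]
`a.append([4, 3])` → a = [[9, 8, 772], [1, 7], [7, 6], [4, 3]]
`print(b[0])` → prints [9, 8, 772]
`print(len(b))` → prints 3
`print(c[0])` → prints [1, 7]

Answer:
[9, 8, 772]
3
[1, 7]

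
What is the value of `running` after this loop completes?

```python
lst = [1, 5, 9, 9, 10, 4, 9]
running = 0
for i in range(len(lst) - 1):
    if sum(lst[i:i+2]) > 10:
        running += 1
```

Count windows with sum > 10
`running` takes the values: 0 → 1 → 2 → 3 → 4 → 5

Answer: 5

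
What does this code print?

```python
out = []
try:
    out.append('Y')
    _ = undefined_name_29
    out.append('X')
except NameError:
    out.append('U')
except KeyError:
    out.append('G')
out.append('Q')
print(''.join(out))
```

Execution trace: 'Y' (try body) → 'U' (except NameError) → 'Q' (after the try/except). Output: YUQ

Answer: YUQ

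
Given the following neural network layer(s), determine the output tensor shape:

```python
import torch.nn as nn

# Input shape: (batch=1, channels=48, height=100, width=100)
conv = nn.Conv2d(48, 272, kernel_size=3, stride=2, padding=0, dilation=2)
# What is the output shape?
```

Input: (1, 48, 100, 100) -> Output: (1, 272, 48, 48)

Answer: (1, 272, 48, 48)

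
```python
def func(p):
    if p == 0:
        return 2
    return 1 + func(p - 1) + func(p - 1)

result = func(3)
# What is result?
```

func(p) = 1 + 2·func(p-1), func(0)=2. Closed form: (2+1)·2^3 - 1 = 23.

Answer: 23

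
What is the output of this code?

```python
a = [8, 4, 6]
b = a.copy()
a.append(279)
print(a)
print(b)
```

Key concept: list.copy() creates independent copy.
Step by step:
`a = [8, 4, 6]` → a = [8, 4, 6]
`b = a.copy()` → b = [8, 4, 6]
`a.append(279)` → a = [8, 4, 6, 279]
`print(a)` → prints [8, 4, 6, 279]
`print(b)` → prints [8, 4, 6]

Answer:
[8, 4, 6, 279]
[8, 4, 6]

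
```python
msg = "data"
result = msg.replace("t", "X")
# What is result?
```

Trace:
`msg = "data"` → msg = 'data'
`result = msg.replace("t", "X")` → result = 'daXa'
So result = 'daXa'

Answer: 'daXa'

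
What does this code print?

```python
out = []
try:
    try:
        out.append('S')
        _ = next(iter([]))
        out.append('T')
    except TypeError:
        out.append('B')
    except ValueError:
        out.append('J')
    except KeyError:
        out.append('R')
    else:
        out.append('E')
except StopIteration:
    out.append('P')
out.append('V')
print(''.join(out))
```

Execution trace: 'S' (try body) → 'P' (outer except StopIteration) → 'V' (after the try/except). Output: SPV

Answer: SPV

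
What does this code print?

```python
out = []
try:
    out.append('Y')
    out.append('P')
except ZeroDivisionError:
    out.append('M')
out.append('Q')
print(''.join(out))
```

Execution trace: 'Y' (try body) → 'P' (try body, no exception) → 'Q' (after the try/except). Output: YPQ

Answer: YPQ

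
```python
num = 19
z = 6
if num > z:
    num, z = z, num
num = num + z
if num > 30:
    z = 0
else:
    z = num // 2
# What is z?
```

Trace:
`num = 19` → num = 19
`z = 6` → z = 6
`if num > z: ...` → num > z is True → num = 6; z = 19
`num = num + z` → num = 25
`if num > 30: ...` → num > 30 is False, take else branch → z = 12
So z = 12

Answer: 12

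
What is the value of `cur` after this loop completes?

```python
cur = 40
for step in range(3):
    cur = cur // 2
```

Halve 3 times: 40 // 2^3 = 5
`cur` takes the values: 40 → 20 → 10 → 5

Answer: 5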